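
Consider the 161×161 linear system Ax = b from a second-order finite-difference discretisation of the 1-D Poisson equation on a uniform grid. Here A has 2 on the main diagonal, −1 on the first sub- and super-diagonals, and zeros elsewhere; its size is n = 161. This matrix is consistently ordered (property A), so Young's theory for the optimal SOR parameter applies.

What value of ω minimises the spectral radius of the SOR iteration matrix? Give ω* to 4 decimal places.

½·tridiag(1,0,1) at n=161: λ_k = cos(kπ/162); max |λ| at k=1 ⇒ ρ_J = cos(π/162) ≈ 0.9998.
1 − cos²(π/162) = sin²(π/162) ⇒ √(1−ρ_J²) = sin(π/162) = 0.01939.
ω* = 2/(1+0.01939) = 1.9620
At ω = 1.9620 every |λ(B_ω)| = ω−1, so ρ_SOR = 0.9620.

ω* = 1.9620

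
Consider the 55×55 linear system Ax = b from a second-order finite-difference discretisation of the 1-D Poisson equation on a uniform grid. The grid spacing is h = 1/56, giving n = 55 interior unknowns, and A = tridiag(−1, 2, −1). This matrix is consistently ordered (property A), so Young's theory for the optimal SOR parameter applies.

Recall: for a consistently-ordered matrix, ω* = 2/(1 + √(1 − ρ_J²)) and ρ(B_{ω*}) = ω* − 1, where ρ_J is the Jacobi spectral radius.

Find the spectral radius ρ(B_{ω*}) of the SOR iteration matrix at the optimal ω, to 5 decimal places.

ρ_SOR = 0.89381

With n=55, ρ(Jacobi) = cos(π/56) = 0.99843.
1 − cos²(π/56) = sin²(π/56) ⇒ √(1−ρ_J²) = sin(π/56) = 0.056070.
So ω* = 2/1.056070 = 1.89381 (Young).
At ω = 1.89381 every |λ(B_ω)| = ω−1, so ρ_SOR = 0.89381.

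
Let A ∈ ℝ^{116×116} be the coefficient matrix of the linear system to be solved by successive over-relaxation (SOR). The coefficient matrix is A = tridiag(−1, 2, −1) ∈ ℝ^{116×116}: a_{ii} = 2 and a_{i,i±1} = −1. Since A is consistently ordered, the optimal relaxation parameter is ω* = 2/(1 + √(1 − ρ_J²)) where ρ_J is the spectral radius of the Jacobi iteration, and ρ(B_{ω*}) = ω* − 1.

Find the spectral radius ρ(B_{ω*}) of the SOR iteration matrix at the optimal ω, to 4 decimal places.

ρ_SOR = 0.9477

spectrum of D⁻¹(L+U) = {cos(kπ/117) : 1≤k≤116}; ρ_J = cos(π/117) = 0.9996.
√(1−ρ_J²) = |sin(π/117)| = 0.02685
ω* = 2/(1+0.02685) = 1.9477
At ω = 1.9477 every |λ(B_ω)| = ω−1, so ρ_SOR = 0.9477.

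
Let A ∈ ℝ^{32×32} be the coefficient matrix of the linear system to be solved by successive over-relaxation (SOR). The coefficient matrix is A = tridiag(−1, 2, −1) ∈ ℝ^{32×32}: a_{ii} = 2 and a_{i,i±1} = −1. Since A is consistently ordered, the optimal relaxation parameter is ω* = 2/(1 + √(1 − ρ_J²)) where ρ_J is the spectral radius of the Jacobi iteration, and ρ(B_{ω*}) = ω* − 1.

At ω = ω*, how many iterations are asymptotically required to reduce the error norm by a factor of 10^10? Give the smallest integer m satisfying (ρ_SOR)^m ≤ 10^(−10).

[ρ_J] n=32: ρ(B_J) = cos(π/(n+1)) = cos(π/33) = 0.9954719.
√(1−ρ_J²) = |sin(π/33)| = 0.0950560
Young: ω* = 2/(1+√(1−ρ_J²)) = 2/(1+0.0950560) = 2/1.0950560 = 1.8263906.
At ω = 1.8263906 every |λ(B_ω)| = ω−1, so ρ_SOR = 0.8263906.
Need (0.8263906)^m ≤ 10^(−10): m ≥ 10·ln10/|ln 0.8263906| = 23.0259/0.190688 = 120.752 ⇒ m = 121.

m = 121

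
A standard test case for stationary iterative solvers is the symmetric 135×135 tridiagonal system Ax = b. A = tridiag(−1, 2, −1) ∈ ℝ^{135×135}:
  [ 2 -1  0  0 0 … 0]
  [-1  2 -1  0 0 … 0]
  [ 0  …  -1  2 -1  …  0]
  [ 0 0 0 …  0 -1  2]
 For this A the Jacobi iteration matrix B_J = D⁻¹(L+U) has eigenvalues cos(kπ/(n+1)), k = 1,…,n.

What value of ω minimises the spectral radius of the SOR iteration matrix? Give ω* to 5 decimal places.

spectrum of D⁻¹(L+U) = {cos(kπ/136) : 1≤k≤135}; ρ_J = cos(π/136) = 0.99973.
1 − cos²(π/136) = sin²(π/136) ⇒ √(1−ρ_J²) = sin(π/136) = 0.023098.
[ω*] 2 ÷ (1 + 0.023098) = 2 ÷ 1.023098 = 1.95485.
[ρ_SOR] ω* − 1 = 0.95485.

ω* = 1.95485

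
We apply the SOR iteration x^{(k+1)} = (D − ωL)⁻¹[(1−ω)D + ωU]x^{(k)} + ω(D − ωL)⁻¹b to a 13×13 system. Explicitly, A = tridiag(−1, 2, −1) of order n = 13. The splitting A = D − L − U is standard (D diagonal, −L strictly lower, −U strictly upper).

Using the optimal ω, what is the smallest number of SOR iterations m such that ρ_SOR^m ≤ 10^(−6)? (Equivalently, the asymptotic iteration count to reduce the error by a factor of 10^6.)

spectrum of D⁻¹(L+U) = {cos(kπ/14) : 1≤k≤13}; ρ_J = cos(π/14) = 0.9749279.
1 − cos²(π/14) = sin²(π/14) ⇒ √(1−ρ_J²) = sin(π/14) = 0.2225209.
[ω*] 2 ÷ (1 + 0.2225209) = 2 ÷ 1.2225209 = 1.6359639.
ρ_SOR = ω* − 1 = 1.6359639 − 1 = 0.6359639.
Need (0.6359639)^m ≤ 10^(−6): m ≥ 6·ln10/|ln 0.6359639| = 13.8155/0.452613 = 30.524 ⇒ m = 31.

m = 31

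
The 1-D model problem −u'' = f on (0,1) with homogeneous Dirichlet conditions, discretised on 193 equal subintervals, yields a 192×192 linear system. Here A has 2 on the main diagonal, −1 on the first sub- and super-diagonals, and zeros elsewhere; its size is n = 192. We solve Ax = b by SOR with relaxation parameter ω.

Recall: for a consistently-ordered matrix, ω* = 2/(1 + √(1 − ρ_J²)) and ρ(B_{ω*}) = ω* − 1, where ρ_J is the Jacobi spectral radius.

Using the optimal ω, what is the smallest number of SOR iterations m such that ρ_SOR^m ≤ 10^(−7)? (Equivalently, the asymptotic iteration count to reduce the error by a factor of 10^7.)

m = 496

With n=192, ρ(Jacobi) = cos(π/193) = 0.9998675.
√(1−ρ_J²) simplifies to sin(π/193) = 0.0162770.
ω* = 2/(1 + 0.0162770) = 2/1.0162770 = 1.9679674.
Hence ρ(B_{ω*}) = 1.9679674 − 1 = 0.9679674.
For 7 digits: m = 7·ln10 / (−ln 0.9679674) = 16.1181/0.0325569 = 495.075; round up → m = 496.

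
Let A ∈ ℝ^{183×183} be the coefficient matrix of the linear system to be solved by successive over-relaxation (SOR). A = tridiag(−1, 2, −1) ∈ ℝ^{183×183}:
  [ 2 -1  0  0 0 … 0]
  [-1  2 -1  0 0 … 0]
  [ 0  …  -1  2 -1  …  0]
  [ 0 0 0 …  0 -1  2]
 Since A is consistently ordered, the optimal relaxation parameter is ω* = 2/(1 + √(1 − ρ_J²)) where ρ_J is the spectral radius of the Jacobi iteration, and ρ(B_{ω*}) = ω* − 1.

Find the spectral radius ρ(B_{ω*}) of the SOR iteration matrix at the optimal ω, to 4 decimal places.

ρ_SOR = 0.9664

[ρ_J] n=183: ρ(B_J) = cos(π/(n+1)) = cos(π/184) = 0.9999.
√(1 − cos²(π/184)) = sin(π/184) ≈ 0.01707.
[ω*] 2 ÷ (1 + 0.01707) = 2 ÷ 1.01707 = 1.9664.
ρ(B_{ω*}) = ω*−1 = 0.9664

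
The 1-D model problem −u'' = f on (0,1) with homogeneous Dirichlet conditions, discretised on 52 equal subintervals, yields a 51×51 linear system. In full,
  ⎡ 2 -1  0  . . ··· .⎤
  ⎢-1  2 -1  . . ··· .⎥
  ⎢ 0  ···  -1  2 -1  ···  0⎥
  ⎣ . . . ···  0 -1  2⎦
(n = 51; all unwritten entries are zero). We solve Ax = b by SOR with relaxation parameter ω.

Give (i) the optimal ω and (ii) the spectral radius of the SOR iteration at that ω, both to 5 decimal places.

With n=51, ρ(Jacobi) = cos(π/52) = 0.99818.
√(1−ρ_J²) = |sin(π/52)| = 0.060378
ω* = 2/(1+0.060378) = 1.88612
ρ(B_{ω*}) = ω*−1 = 0.88612

ω* = 1.88612, ρ_SOR = 0.88612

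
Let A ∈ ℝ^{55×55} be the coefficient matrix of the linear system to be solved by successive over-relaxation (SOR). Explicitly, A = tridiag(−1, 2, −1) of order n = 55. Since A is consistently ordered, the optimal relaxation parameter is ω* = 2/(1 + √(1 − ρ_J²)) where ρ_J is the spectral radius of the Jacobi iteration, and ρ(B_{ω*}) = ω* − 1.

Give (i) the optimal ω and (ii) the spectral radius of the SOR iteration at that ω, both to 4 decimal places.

ω* = 1.8938, ρ_SOR = 0.8938

B_J for the 55×55 system has eigenvalues cos(kπ/56); ρ_J = cos(π/56) = 0.9984.
√(1−ρ_J²) simplifies to sin(π/56) = 0.05607.
ω* = 2/(1 + 0.05607) = 2/1.05607 = 1.8938.
[ρ_SOR] ω* − 1 = 0.8938.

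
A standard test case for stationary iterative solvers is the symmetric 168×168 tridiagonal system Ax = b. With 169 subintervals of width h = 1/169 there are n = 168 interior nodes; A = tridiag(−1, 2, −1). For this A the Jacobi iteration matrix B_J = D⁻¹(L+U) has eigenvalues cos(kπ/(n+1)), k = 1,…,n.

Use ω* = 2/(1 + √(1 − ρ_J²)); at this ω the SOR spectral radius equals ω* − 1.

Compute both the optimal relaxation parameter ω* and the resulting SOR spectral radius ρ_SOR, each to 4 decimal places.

ω* = 1.9635, ρ_SOR = 0.9635

[ρ_J] n=168: ρ(B_J) = cos(π/(n+1)) = cos(π/169) = 0.9998.
root = sin(π/169) = 0.01859  (since 1−cos² = sin²).
Young: ω* = 2/(1+√(1−ρ_J²)) = 2/(1+0.01859) = 2/1.01859 = 1.9635.
Hence ρ(B_{ω*}) = 1.9635 − 1 = 0.9635.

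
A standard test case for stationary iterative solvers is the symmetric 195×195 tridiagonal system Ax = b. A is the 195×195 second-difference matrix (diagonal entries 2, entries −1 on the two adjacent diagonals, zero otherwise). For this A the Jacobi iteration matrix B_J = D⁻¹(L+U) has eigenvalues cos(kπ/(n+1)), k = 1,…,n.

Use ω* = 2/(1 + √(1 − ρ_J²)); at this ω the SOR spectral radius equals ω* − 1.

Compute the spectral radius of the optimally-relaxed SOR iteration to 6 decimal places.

ρ_SOR = 0.968450

With n=195, ρ(Jacobi) = cos(π/196) = 0.999872.
√(1−ρ_J²) simplifies to sin(π/196) = 0.0160278.
So ω* = 2/1.0160278 = 1.968450 (Young).
[ρ_SOR] ω* − 1 = 0.968450.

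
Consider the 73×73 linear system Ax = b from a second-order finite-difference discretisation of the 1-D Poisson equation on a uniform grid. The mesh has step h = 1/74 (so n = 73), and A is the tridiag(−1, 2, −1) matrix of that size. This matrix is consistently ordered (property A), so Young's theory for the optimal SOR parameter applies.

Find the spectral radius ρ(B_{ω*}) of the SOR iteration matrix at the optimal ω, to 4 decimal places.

[ρ_J] n=73: ρ(B_J) = cos(π/(n+1)) = cos(π/74) = 0.9991.
root = sin(π/74) = 0.04244  (since 1−cos² = sin²).
Young: ω* = 2/(1+√(1−ρ_J²)) = 2/(1+0.04244) = 2/1.04244 = 1.9186.
ρ_SOR = ω* − 1 ≈ 0.9186.

ρ_SOR = 0.9186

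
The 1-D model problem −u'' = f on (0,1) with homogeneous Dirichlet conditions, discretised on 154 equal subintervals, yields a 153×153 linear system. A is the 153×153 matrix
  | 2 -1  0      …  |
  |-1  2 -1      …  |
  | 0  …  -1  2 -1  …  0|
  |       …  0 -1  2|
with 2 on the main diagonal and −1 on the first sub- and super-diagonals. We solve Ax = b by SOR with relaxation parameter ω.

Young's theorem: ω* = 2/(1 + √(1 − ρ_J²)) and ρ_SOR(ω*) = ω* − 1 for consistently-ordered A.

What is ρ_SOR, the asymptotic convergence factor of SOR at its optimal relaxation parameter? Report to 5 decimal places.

With n=153, ρ(Jacobi) = cos(π/154) = 0.99979.
root = sin(π/154) = 0.020399  (since 1−cos² = sin²).
ω* = 2 / (1 + 0.020399) = 2 / 1.020399 ≈ 1.96002.
At ω = 1.96002 every |λ(B_ω)| = ω−1, so ρ_SOR = 0.96002.

ρ_SOR = 0.96002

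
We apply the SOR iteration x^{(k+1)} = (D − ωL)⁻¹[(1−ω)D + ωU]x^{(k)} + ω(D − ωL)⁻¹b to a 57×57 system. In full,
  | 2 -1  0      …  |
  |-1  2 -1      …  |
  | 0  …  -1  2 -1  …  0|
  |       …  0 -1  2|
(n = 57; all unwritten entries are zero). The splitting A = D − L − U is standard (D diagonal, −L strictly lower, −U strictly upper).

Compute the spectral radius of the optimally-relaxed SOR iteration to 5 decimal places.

ρ_SOR = 0.89728

[ρ_J] n=57: ρ(B_J) = cos(π/(n+1)) = cos(π/58) = 0.99853.
root = sin(π/58) = 0.054139  (since 1−cos² = sin²).
ω* = 2/(1 + 0.054139) = 2/1.054139 = 1.89728.
and ρ(B_{ω*}) = 1.89728 − 1 = 0.89728.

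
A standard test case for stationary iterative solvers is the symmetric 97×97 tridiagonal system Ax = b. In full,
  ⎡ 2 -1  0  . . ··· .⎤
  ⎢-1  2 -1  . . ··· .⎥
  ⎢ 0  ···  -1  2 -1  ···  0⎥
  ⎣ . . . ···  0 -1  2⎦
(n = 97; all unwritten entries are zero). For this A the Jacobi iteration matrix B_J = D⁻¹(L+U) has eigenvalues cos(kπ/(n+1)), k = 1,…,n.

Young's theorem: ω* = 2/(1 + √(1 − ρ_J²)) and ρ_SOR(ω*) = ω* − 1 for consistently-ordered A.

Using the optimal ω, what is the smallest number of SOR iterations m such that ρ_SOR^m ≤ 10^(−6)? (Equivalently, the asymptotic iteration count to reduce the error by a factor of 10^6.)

m = 216

ρ_J = max_k |cos(kπ/98)| = cos(π/98) = 0.9994862
1 − cos²(π/98) = sin²(π/98) ⇒ √(1−ρ_J²) = sin(π/98) = 0.0320516.
Young: ω* = 2/(1+√(1−ρ_J²)) = 2/(1+0.0320516) = 2/1.0320516 = 1.9378876.
ρ_SOR = ω* − 1 ≈ 0.9378876.
6·ln10 = 13.8155; −ln(0.9378876) = 0.0641252; m = ⌈13.8155/0.0641252⌉ = ⌈215.446⌉ = 216.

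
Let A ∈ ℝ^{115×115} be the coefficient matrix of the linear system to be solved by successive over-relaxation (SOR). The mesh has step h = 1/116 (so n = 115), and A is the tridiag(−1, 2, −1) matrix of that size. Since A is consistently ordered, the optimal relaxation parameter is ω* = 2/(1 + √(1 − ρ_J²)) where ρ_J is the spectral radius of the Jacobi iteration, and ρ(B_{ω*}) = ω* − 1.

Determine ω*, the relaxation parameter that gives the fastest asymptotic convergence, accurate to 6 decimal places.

ω* = 1.947269

n=115: λ(B_J) = 1 − λ(A)/2 = cos(kπ/116); k=1 gives ρ_J = 0.999633.
√(1 − cos²(π/116)) = sin(π/116) ≈ 0.0270794.
Then 2/(1+√(1−ρ_J²)) = 2/(1+0.0270794); ω* = 2/1.0270794 = 1.947269.
ρ_SOR = ω* − 1 = 1.947269 − 1 = 0.947269.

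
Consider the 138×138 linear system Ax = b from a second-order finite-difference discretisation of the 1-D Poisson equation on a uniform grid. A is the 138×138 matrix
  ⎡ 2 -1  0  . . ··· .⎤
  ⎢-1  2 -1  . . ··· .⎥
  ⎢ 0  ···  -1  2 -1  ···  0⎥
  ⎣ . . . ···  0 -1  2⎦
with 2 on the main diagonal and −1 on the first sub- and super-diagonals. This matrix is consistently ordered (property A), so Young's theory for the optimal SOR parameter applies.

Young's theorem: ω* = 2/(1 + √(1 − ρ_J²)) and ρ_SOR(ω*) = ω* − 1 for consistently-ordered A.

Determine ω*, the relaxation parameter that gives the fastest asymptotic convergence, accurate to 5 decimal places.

½·tridiag(1,0,1) at n=138: λ_k = cos(kπ/139); max |λ| at k=1 ⇒ ρ_J = cos(π/139) ≈ 0.99974.
√(1−ρ_J²) simplifies to sin(π/139) = 0.022599.
ω* = 2 / (1 + 0.022599) = 2 / 1.022599 ≈ 1.95580.
ρ(B_{ω*}) = ω*−1 = 0.95580

ω* = 1.95580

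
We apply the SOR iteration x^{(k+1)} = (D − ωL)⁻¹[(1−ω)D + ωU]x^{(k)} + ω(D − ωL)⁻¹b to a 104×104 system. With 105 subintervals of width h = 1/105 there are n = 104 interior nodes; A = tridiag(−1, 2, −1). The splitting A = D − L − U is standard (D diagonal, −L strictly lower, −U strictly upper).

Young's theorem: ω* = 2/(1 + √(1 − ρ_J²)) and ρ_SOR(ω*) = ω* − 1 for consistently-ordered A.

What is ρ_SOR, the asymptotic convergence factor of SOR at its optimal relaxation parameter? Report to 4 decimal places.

n=104: λ(B_J) = 1 − λ(A)/2 = cos(kπ/105); k=1 gives ρ_J = 0.9996.
√(1−ρ_J²) = |sin(π/105)| = 0.02992
ω* = 2/(1 + 0.02992) = 2/1.02992 = 1.9419.
and ρ(B_{ω*}) = 1.9419 − 1 = 0.9419.

ρ_SOR = 0.9419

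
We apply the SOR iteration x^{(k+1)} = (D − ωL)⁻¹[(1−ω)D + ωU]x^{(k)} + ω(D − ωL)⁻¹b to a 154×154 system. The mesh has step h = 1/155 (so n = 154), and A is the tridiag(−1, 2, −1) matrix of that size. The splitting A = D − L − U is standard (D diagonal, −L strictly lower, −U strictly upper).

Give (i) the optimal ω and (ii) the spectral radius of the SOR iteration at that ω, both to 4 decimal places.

[ρ_J] n=154: ρ(B_J) = cos(π/(n+1)) = cos(π/155) = 0.9998.
√(1−ρ_J²) = |sin(π/155)| = 0.02027
ω* = 2 / (1 + 0.02027) = 2 / 1.02027 ≈ 1.9603.
ρ_SOR = ω* − 1 ≈ 0.9603.

ω* = 1.9603, ρ_SOR = 0.9603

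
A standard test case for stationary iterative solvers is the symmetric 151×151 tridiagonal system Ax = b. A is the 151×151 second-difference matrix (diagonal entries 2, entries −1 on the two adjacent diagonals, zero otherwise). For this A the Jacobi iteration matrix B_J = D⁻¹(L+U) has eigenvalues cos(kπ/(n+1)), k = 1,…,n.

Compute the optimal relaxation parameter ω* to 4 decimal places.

ω* = 1.9595

[ρ_J] n=151: ρ(B_J) = cos(π/(n+1)) = cos(π/152) = 0.9998.
root = sin(π/152) = 0.02067  (since 1−cos² = sin²).
ω* = 2 / (1 + 0.02067) = 2 / 1.02067 ≈ 1.9595.
Hence ρ(B_{ω*}) = 1.9595 − 1 = 0.9595.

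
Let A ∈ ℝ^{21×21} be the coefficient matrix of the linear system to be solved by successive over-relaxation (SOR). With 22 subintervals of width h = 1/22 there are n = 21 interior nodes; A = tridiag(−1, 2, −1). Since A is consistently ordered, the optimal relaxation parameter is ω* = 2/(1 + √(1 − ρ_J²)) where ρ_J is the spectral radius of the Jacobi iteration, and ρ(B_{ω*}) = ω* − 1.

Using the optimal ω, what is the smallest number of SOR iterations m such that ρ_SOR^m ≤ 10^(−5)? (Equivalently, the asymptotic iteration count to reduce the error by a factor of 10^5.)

m = 41

n=21: λ(B_J) = 1 − λ(A)/2 = cos(kπ/22); k=1 gives ρ_J = 0.9898214.
√(1−ρ_J²) simplifies to sin(π/22) = 0.1423148.
So ω* = 2/1.1423148 = 1.7508309 (Young).
ρ_SOR = ω* − 1 ≈ 0.7508309.
For 5 digits: m = 5·ln10 / (−ln 0.7508309) = 11.5129/0.286575 = 40.174; round up → m = 41.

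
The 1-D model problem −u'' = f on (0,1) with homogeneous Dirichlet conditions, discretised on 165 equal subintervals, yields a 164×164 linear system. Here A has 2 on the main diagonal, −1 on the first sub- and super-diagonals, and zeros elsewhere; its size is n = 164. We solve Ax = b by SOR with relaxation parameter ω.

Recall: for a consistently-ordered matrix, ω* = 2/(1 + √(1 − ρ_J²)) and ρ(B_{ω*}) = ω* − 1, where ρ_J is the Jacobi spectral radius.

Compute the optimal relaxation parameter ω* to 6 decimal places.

ω* = 1.962634

n=164: λ(B_J) = 1 − λ(A)/2 = cos(kπ/165); k=1 gives ρ_J = 0.999819.
root = sin(π/165) = 0.0190388  (since 1−cos² = sin²).
ω* = 2/(1 + 0.0190388) = 2/1.0190388 = 1.962634.
ρ_SOR = ω* − 1 ≈ 0.962634.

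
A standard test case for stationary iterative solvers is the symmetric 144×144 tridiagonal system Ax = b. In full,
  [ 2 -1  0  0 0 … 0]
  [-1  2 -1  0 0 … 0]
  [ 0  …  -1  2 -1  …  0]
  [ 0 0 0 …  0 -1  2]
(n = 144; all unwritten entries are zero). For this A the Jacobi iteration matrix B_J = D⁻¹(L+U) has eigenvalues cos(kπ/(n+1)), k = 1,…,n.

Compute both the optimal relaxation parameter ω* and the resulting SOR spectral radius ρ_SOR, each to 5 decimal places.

spectrum of D⁻¹(L+U) = {cos(kπ/145) : 1≤k≤144}; ρ_J = cos(π/145) = 0.99977.
√(1−ρ_J²) simplifies to sin(π/145) = 0.021664.
Young: ω* = 2/(1+√(1−ρ_J²)) = 2/(1+0.021664) = 2/1.021664 = 1.95759.
ρ_SOR = ω* − 1 ≈ 0.95759.

ω* = 1.95759, ρ_SOR = 0.95759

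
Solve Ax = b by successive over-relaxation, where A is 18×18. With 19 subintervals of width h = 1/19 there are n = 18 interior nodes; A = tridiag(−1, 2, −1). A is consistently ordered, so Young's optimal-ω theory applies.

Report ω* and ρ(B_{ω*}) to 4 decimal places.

spectrum of D⁻¹(L+U) = {cos(kπ/19) : 1≤k≤18}; ρ_J = cos(π/19) = 0.9864.
√(1−ρ_J²) simplifies to sin(π/19) = 0.16459.
So ω* = 2/1.16459 = 1.7173 (Young).
At ω = 1.7173 every |λ(B_ω)| = ω−1, so ρ_SOR = 0.7173.

ω* = 1.7173, ρ_SOR = 0.7173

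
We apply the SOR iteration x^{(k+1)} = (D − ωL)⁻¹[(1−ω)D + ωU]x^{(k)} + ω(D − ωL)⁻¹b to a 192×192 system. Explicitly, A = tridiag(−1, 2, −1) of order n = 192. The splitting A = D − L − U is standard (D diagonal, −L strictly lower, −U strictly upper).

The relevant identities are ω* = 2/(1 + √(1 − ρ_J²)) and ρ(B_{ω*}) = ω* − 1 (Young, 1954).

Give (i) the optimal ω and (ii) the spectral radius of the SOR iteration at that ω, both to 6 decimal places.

ω* = 1.967967, ρ_SOR = 0.967967

ρ_J = max_k |cos(kπ/193)| = cos(π/193) = 0.999868
root = sin(π/193) = 0.0162770  (since 1−cos² = sin²).
So ω* = 2/1.0162770 = 1.967967 (Young).
Hence ρ(B_{ω*}) = 1.967967 − 1 = 0.967967.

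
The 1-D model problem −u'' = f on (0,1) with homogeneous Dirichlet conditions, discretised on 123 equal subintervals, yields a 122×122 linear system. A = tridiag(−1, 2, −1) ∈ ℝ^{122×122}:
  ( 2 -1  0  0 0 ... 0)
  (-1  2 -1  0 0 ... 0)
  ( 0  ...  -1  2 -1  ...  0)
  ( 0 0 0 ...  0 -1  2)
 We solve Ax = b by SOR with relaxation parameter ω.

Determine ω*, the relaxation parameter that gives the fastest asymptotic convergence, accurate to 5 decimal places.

½·tridiag(1,0,1) at n=122: λ_k = cos(kπ/123); max |λ| at k=1 ⇒ ρ_J = cos(π/123) ≈ 0.99967.
√(1 − cos²(π/123)) = sin(π/123) ≈ 0.025539.
Young: ω* = 2/(1+√(1−ρ_J²)) = 2/(1+0.025539) = 2/1.025539 = 1.95019.
ρ(B_{ω*}) = ω*−1 = 0.95019

ω* = 1.95019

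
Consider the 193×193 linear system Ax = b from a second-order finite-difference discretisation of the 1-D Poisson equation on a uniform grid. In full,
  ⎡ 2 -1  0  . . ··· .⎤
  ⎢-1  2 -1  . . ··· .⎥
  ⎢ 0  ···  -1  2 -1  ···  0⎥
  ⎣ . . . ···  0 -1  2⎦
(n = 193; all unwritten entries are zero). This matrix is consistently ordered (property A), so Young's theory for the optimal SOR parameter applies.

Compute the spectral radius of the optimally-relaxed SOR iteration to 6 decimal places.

½·tridiag(1,0,1) at n=193: λ_k = cos(kπ/194); max |λ| at k=1 ⇒ ρ_J = cos(π/194) ≈ 0.999869.
1 − cos²(π/194) = sin²(π/194) ⇒ √(1−ρ_J²) = sin(π/194) = 0.0161931.
Then 2/(1+√(1−ρ_J²)) = 2/(1+0.0161931); ω* = 2/1.0161931 = 1.968130.
ρ(B_{ω*}) = ω*−1 = 0.968130

ρ_SOR = 0.968130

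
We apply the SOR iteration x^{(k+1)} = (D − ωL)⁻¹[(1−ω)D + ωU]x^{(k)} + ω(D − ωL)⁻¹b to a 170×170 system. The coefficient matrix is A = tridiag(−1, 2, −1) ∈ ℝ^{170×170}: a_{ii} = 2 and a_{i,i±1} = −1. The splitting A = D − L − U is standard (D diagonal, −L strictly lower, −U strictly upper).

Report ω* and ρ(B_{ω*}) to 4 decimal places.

ω* = 1.9639, ρ_SOR = 0.9639

B_J for the 170×170 system has eigenvalues cos(kπ/171); ρ_J = cos(π/171) = 0.9998.
root = sin(π/171) = 0.01837  (since 1−cos² = sin²).
Then 2/(1+√(1−ρ_J²)) = 2/(1+0.01837); ω* = 2/1.01837 = 1.9639.
At ω = 1.9639 every |λ(B_ω)| = ω−1, so ρ_SOR = 0.9639.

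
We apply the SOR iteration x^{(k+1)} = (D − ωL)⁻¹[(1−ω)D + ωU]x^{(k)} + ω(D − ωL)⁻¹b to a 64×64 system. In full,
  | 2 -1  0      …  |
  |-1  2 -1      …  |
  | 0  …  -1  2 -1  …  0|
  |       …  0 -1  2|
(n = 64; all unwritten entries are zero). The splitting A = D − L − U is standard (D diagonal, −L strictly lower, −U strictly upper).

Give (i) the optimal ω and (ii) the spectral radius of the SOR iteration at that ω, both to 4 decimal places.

ω* = 1.9078, ρ_SOR = 0.9078

n=64: λ(B_J) = 1 − λ(A)/2 = cos(kπ/65); k=1 gives ρ_J = 0.9988.
√(1−ρ_J²) = |sin(π/65)| = 0.04831
So ω* = 2/1.04831 = 1.9078 (Young).
At ω = 1.9078 every |λ(B_ω)| = ω−1, so ρ_SOR = 0.9078.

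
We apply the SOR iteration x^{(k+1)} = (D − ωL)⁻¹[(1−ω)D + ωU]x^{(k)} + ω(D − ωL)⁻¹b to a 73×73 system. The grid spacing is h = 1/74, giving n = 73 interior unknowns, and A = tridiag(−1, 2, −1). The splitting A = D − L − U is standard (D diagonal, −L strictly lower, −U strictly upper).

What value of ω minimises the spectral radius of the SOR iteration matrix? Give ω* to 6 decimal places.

ω* = 1.918573

With n=73, ρ(Jacobi) = cos(π/74) = 0.999099.
√(1−ρ_J²) = |sin(π/74)| = 0.0424412
ω* = 2 / (1 + 0.0424412) = 2 / 1.0424412 ≈ 1.918573.
ρ_SOR = ω* − 1 = 1.918573 − 1 = 0.918573.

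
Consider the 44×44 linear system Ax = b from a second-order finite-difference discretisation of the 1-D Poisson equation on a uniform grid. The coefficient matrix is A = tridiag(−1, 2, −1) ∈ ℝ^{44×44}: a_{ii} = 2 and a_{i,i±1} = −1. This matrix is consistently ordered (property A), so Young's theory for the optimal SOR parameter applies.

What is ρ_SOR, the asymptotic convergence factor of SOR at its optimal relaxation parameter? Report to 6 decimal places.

spectrum of D⁻¹(L+U) = {cos(kπ/45) : 1≤k≤44}; ρ_J = cos(π/45) = 0.997564.
root = sin(π/45) = 0.0697565  (since 1−cos² = sin²).
ω* = 2/(1 + 0.0697565) = 2/1.0697565 = 1.869584.
At ω = 1.869584 every |λ(B_ω)| = ω−1, so ρ_SOR = 0.869584.

ρ_SOR = 0.869584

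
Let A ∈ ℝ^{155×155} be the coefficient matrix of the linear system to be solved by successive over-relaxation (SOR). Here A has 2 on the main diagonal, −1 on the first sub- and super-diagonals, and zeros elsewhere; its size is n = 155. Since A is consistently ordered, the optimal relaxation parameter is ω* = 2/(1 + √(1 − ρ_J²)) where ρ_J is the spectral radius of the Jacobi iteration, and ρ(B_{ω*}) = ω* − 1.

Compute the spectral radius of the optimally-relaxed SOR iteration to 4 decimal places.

[ρ_J] n=155: ρ(B_J) = cos(π/(n+1)) = cos(π/156) = 0.9998.
√(1−ρ_J²) simplifies to sin(π/156) = 0.02014.
Young: ω* = 2/(1+√(1−ρ_J²)) = 2/(1+0.02014) = 2/1.02014 = 1.9605.
At ω = 1.9605 every |λ(B_ω)| = ω−1, so ρ_SOR = 0.9605.

ρ_SOR = 0.9605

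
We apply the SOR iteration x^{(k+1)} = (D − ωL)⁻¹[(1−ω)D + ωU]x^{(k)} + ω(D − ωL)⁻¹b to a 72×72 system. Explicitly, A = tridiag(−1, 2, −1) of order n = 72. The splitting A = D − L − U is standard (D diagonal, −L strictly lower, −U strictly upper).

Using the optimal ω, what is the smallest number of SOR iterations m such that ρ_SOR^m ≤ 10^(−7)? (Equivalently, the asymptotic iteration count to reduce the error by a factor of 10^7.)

m = 188

n=72: λ(B_J) = 1 − λ(A)/2 = cos(kπ/73); k=1 gives ρ_J = 0.9990741.
√(1 − cos²(π/73)) = sin(π/73) ≈ 0.0430222.
ω* = 2/(1+0.0430222) = 1.9175047
ρ_SOR = ω* − 1 = 1.9175047 − 1 = 0.9175047.
ρ_SOR^m ≤ 10^(−7) ⇔ m ≥ 7·ln10/(−ln 0.9175047) = 16.1181/0.0860976 = 187.207; m = ⌈187.207⌉ = 188.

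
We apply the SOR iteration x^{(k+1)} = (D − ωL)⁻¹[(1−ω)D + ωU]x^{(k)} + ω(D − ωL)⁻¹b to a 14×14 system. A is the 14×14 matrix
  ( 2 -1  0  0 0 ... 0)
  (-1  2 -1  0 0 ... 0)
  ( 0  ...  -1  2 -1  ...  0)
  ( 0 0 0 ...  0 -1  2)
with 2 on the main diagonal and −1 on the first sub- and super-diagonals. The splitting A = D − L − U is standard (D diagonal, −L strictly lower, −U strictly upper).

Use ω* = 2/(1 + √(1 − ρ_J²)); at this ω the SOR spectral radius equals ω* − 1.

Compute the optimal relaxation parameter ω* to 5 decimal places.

ρ_J = max_k |cos(kπ/15)| = cos(π/15) = 0.97815
√(1 − cos²(π/15)) = sin(π/15) ≈ 0.207912.
ω* = 2 / (1 + 0.207912) = 2 / 1.207912 ≈ 1.65575.
ρ(B_{ω*}) = ω*−1 = 0.65575

ω* = 1.65575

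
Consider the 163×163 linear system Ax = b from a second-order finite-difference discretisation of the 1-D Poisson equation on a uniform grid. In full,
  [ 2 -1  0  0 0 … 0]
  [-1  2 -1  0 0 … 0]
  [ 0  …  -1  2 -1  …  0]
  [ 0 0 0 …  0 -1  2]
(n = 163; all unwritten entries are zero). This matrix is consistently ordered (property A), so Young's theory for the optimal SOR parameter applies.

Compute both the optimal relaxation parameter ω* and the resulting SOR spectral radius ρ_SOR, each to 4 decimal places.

ω* = 1.9624, ρ_SOR = 0.9624

B_J for the 163×163 system has eigenvalues cos(kπ/164); ρ_J = cos(π/164) = 0.9998.
1 − cos²(π/164) = sin²(π/164) ⇒ √(1−ρ_J²) = sin(π/164) = 0.01915.
So ω* = 2/1.01915 = 1.9624 (Young).
[ρ_SOR] ω* − 1 = 0.9624.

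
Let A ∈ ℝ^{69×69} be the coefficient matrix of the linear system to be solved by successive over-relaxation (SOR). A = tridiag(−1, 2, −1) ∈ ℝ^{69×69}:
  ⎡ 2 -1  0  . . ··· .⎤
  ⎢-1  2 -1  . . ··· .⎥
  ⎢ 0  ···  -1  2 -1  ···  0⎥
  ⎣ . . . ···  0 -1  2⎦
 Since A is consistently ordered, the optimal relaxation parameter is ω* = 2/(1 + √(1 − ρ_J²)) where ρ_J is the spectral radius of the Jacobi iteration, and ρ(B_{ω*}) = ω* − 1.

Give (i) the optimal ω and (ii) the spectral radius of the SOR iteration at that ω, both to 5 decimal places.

ω* = 1.91412, ρ_SOR = 0.91412

With n=69, ρ(Jacobi) = cos(π/70) = 0.99899.
√(1−ρ_J²) = |sin(π/70)| = 0.044865
Young: ω* = 2/(1+√(1−ρ_J²)) = 2/(1+0.044865) = 2/1.044865 = 1.91412.
ρ(B_{ω*}) = ω*−1 = 0.91412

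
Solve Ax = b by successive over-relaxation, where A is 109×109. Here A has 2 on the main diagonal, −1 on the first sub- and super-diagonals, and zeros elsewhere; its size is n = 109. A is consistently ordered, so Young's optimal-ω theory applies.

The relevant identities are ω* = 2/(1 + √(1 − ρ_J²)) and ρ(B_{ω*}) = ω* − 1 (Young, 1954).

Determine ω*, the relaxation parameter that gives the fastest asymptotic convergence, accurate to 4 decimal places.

[ρ_J] n=109: ρ(B_J) = cos(π/(n+1)) = cos(π/110) = 0.9996.
√(1 − cos²(π/110)) = sin(π/110) ≈ 0.02856.
Then 2/(1+√(1−ρ_J²)) = 2/(1+0.02856); ω* = 2/1.02856 = 1.9445.
Hence ρ(B_{ω*}) = 1.9445 − 1 = 0.9445.

ω* = 1.9445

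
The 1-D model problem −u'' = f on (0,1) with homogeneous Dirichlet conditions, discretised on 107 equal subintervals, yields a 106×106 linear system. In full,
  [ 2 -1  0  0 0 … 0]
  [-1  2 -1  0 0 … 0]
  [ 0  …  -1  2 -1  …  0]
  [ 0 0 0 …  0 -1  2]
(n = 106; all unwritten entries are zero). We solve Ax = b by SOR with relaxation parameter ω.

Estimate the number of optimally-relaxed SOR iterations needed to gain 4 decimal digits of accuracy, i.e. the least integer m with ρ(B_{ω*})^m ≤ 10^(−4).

B_J for the 106×106 system has eigenvalues cos(kπ/107); ρ_J = cos(π/107) = 0.9995690.
√(1 − cos²(π/107)) = sin(π/107) ≈ 0.0293565.
ω* = 2/(1 + 0.0293565) = 2/1.0293565 = 1.9429615.
ρ(B_{ω*}) = ω*−1 = 0.9429615
ρ_SOR^m ≤ 10^(−4) ⇔ m ≥ 4·ln10/(−ln 0.9429615) = 9.21034/0.0587298 = 156.826; m = ⌈156.826⌉ = 157.

m = 157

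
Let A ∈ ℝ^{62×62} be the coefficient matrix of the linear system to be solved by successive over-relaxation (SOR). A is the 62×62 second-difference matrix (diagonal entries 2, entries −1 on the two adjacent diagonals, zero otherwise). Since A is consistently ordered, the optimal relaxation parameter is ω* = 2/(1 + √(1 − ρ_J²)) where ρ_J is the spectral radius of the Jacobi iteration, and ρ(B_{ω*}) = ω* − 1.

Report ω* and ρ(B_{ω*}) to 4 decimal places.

ω* = 1.9050, ρ_SOR = 0.9050

ρ_J = max_k |cos(kπ/63)| = cos(π/63) = 0.9988
1 − cos²(π/63) = sin²(π/63) ⇒ √(1−ρ_J²) = sin(π/63) = 0.04985.
ω* = 2/(1 + 0.04985) = 2/1.04985 = 1.9050.
and ρ(B_{ω*}) = 1.9050 − 1 = 0.9050.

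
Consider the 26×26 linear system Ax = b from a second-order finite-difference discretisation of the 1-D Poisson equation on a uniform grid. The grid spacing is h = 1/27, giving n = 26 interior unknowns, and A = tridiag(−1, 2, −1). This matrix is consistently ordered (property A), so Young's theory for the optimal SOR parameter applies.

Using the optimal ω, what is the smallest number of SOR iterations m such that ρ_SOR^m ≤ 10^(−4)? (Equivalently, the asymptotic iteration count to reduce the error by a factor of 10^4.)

With n=26, ρ(Jacobi) = cos(π/27) = 0.9932384.
root = sin(π/27) = 0.1160929  (since 1−cos² = sin²).
ω* = 2/(1 + 0.1160929) = 2/1.1160929 = 1.7919655.
At ω = 1.7919655 every |λ(B_ω)| = ω−1, so ρ_SOR = 0.7919655.
4·ln10 = 9.21034; −ln(0.7919655) = 0.233237; m = ⌈9.21034/0.233237⌉ = ⌈39.489⌉ = 40.

m = 40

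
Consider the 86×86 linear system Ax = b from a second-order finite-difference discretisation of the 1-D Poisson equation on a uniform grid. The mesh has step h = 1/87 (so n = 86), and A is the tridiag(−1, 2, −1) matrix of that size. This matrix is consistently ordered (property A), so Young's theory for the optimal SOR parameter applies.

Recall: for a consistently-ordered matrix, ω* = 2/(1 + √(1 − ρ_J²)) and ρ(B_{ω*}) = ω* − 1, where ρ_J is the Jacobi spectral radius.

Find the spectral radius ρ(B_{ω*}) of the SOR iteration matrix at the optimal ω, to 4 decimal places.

ρ_SOR = 0.9303

With n=86, ρ(Jacobi) = cos(π/87) = 0.9993.
√(1−ρ_J²) = |sin(π/87)| = 0.03610
Young: ω* = 2/(1+√(1−ρ_J²)) = 2/(1+0.03610) = 2/1.03610 = 1.9303.
At ω = 1.9303 every |λ(B_ω)| = ω−1, so ρ_SOR = 0.9303.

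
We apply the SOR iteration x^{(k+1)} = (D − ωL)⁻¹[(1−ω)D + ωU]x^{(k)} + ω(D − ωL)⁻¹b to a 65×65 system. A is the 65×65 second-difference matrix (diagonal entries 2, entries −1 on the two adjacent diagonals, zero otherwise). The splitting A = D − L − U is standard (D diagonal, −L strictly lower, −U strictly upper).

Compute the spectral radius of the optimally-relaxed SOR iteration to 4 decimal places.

n=65: λ(B_J) = 1 − λ(A)/2 = cos(kπ/66); k=1 gives ρ_J = 0.9989.
1 − cos²(π/66) = sin²(π/66) ⇒ √(1−ρ_J²) = sin(π/66) = 0.04758.
So ω* = 2/1.04758 = 1.9092 (Young).
and ρ(B_{ω*}) = 1.9092 − 1 = 0.9092.

ρ_SOR = 0.9092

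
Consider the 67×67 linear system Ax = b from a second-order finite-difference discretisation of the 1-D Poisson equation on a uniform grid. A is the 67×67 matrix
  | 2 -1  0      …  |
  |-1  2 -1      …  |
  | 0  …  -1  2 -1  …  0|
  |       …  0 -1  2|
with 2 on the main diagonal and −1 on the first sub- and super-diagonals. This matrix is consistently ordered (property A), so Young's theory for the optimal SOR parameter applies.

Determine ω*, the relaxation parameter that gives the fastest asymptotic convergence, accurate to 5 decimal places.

ω* = 1.91171

B_J for the 67×67 system has eigenvalues cos(kπ/68); ρ_J = cos(π/68) = 0.99893.
√(1−ρ_J²) = |sin(π/68)| = 0.046183
Young: ω* = 2/(1+√(1−ρ_J²)) = 2/(1+0.046183) = 2/1.046183 = 1.91171.
At ω = 1.91171 every |λ(B_ω)| = ω−1, so ρ_SOR = 0.91171.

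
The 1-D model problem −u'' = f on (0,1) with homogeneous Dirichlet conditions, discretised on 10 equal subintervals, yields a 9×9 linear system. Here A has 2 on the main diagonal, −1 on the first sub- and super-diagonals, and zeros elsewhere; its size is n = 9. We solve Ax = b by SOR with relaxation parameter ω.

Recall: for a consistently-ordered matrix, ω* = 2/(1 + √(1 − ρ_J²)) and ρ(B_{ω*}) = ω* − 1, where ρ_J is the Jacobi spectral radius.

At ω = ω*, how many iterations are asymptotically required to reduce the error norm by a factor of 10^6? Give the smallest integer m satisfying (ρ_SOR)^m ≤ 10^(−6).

spectrum of D⁻¹(L+U) = {cos(kπ/10) : 1≤k≤9}; ρ_J = cos(π/10) = 0.9510565.
root = sin(π/10) = 0.3090170  (since 1−cos² = sin²).
So ω* = 2/1.3090170 = 1.5278640 (Young).
ρ(B_{ω*}) = ω*−1 = 0.5278640
(0.5278640)^m ≤ 10^{−6}  ⇒  m·ln(0.5278640) ≤ −6·ln10  ⇒  m ≥ 21.623  ⇒  m = 22

m = 22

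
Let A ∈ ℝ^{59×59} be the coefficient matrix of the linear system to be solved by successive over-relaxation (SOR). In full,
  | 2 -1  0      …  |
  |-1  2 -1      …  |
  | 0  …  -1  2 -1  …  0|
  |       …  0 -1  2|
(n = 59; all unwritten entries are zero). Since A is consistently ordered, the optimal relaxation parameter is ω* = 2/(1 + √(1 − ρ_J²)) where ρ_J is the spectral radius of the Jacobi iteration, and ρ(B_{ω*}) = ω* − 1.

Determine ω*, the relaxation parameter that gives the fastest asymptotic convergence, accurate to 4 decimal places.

ω* = 1.9005

spectrum of D⁻¹(L+U) = {cos(kπ/60) : 1≤k≤59}; ρ_J = cos(π/60) = 0.9986.
√(1 − cos²(π/60)) = sin(π/60) ≈ 0.05234.
ω* = 2/(1 + 0.05234) = 2/1.05234 = 1.9005.
ρ_SOR = ω* − 1 = 1.9005 − 1 = 0.9005.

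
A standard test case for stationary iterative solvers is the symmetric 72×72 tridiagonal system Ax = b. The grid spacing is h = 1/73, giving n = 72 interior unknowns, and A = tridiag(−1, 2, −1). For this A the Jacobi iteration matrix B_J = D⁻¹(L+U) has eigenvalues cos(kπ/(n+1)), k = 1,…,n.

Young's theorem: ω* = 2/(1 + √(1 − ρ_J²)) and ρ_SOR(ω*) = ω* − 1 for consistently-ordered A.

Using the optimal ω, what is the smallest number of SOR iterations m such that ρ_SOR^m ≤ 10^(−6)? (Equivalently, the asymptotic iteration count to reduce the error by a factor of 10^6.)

n=72: λ(B_J) = 1 − λ(A)/2 = cos(kπ/73); k=1 gives ρ_J = 0.9990741.
√(1 − cos²(π/73)) = sin(π/73) ≈ 0.0430222.
ω* = 2/(1 + 0.0430222) = 2/1.0430222 = 1.9175047.
ρ_SOR = ω* − 1 = 1.9175047 − 1 = 0.9175047.
6·ln10 = 13.8155; −ln(0.9175047) = 0.0860976; m = ⌈13.8155/0.0860976⌉ = ⌈160.463⌉ = 161.

m = 161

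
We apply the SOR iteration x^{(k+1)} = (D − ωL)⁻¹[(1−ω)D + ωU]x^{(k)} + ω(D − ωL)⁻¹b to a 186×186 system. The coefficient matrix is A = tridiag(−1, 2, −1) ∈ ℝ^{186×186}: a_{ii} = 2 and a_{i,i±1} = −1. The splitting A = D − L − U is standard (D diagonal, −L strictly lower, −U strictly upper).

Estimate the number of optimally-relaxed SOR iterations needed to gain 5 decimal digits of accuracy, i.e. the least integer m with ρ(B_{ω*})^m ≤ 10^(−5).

With n=186, ρ(Jacobi) = cos(π/187) = 0.9998589.
√(1−ρ_J²) = |sin(π/187)| = 0.0167992
Then 2/(1+√(1−ρ_J²)) = 2/(1+0.0167992); ω* = 2/1.0167992 = 1.9669567.
ρ_SOR = ω* − 1 ≈ 0.9669567.
5·ln10 = 11.5129; −ln(0.9669567) = 0.0336016; m = ⌈11.5129/0.0336016⌉ = ⌈342.630⌉ = 343.

m = 343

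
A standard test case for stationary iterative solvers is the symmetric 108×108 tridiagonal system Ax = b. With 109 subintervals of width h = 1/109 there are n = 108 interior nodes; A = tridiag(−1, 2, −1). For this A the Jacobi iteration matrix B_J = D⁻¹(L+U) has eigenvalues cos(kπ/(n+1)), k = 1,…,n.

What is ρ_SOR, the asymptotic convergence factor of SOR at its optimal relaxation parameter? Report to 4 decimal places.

ρ_SOR = 0.9440

ρ_J = max_k |cos(kπ/109)| = cos(π/109) = 0.9996
√(1 − cos²(π/109)) = sin(π/109) ≈ 0.02882.
ω* = 2/(1 + 0.02882) = 2/1.02882 = 1.9440.
At ω = 1.9440 every |λ(B_ω)| = ω−1, so ρ_SOR = 0.9440.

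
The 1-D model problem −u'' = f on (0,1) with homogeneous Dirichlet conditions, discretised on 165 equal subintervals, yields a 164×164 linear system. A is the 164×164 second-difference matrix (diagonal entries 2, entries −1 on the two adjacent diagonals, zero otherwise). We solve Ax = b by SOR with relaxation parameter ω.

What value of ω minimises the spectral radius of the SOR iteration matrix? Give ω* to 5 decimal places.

With n=164, ρ(Jacobi) = cos(π/165) = 0.99982.
√(1−ρ_J²) simplifies to sin(π/165) = 0.019039.
ω* = 2/(1 + 0.019039) = 2/1.019039 = 1.96263.
[ρ_SOR] ω* − 1 = 0.96263.

ω* = 1.96263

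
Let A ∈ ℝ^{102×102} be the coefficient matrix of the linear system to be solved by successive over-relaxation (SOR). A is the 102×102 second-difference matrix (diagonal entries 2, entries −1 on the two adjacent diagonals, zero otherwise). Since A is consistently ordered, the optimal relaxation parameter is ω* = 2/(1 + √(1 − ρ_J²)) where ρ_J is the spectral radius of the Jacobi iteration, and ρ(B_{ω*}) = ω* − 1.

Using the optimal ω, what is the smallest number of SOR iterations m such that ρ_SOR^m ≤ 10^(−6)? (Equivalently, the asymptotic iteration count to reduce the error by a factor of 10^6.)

With n=102, ρ(Jacobi) = cos(π/103) = 0.9995349.
√(1 − cos²(π/103)) = sin(π/103) ≈ 0.0304962.
ω* = 2 / (1 + 0.0304962) = 2 / 1.0304962 ≈ 1.9408126.
ρ_SOR = ω* − 1 = 1.9408126 − 1 = 0.9408126.
ρ_SOR^m ≤ 10^(−6) ⇔ m ≥ 6·ln10/(−ln 0.9408126) = 13.8155/0.0610113 = 226.442; m = ⌈226.442⌉ = 227.

m = 227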